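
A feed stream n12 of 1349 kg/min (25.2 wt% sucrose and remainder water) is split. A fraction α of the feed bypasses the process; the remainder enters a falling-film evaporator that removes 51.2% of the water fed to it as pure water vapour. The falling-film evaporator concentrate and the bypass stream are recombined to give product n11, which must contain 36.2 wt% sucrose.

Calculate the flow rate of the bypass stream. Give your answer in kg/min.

278.7 kg/min

All 1349×0.252 = 339.95 kg/min of sucrose reaches n11, so n11 = 339.95/0.362 = 939.08 kg/min and vapour = 409.92 kg/min.
The evaporator receives (1−α)·1349 of feed at 0.748 water and removes 0.512 of that water:
0.512×0.748×(1−α)×1349 = 409.92
(1−α) = 409.92/516.63 = 0.7934;  α = 0.2066.
Bypass flow = 0.2066×1349 = 278.65 kg/min.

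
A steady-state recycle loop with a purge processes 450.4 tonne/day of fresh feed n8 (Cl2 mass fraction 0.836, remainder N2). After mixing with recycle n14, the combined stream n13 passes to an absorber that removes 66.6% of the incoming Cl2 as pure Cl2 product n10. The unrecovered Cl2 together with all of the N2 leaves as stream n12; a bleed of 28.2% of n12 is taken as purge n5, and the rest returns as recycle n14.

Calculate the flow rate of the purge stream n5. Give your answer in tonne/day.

N2 enters only via n8 and leaves only via the purge: 450.4×0.164 = 0.282×(N2 in n12), and the absorber passes all N2, so N2 in n13 = N2 in n12 = 261.93 tonne/day.
Cl2 in n13: m_A = 450.4×0.836 + (1−0.282)·(1−0.666)·m_A, so m_A = 376.53/0.7602 = 495.32 tonne/day.
n12 = (1−0.666)×495.32 + 261.93 = 427.37 tonne/day.
Purge n5 = 0.282×427.37 = 120.52 tonne/day.

120.5 tonne/day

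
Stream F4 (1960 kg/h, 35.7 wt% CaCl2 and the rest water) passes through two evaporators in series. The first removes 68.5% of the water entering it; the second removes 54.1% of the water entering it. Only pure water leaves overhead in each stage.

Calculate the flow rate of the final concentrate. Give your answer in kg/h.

water in feed = 1960×0.643 = 1260.3 kg/h.
After stage 1: water left = (1−0.685)×1260.3 = 396.99; stream total = 1096.7 kg/h.
After stage 2: water left = (1−0.541)×396.99 = 182.22; final concentrate = 881.94 kg/h.

881.9 kg/h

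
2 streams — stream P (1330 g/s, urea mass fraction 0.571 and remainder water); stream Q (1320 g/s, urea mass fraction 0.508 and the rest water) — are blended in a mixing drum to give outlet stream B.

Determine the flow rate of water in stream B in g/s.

1220 g/s

water out = water in = 1330×0.429 + 1320×0.492 = 1220 g/s.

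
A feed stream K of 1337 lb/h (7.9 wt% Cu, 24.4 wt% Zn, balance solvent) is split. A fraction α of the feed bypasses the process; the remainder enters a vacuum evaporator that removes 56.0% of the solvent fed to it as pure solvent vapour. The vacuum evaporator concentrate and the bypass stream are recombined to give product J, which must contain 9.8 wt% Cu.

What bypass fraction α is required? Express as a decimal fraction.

0.489

All 1337×0.079 = 105.62 lb/h of Cu reaches J, so J = 105.62/0.098 = 1077.8 lb/h and vapour = 259.21 lb/h.
The evaporator receives (1−α)·1337 of feed at 0.677 solvent and removes 0.560 of that solvent:
0.560×0.677×(1−α)×1337 = 259.21
(1−α) = 259.21/506.88 = 0.5114;  α = 0.4886.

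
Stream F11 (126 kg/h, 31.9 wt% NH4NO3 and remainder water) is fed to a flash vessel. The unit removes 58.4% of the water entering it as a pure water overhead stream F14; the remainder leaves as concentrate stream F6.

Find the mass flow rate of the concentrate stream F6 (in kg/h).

water entering = 126×0.681 = 85.806 kg/h; overhead removed = 0.584×85.806 = 50.111 kg/h.
Concentrate = 126 − 50.111 = 75.889 kg/h.

75.89 kg/h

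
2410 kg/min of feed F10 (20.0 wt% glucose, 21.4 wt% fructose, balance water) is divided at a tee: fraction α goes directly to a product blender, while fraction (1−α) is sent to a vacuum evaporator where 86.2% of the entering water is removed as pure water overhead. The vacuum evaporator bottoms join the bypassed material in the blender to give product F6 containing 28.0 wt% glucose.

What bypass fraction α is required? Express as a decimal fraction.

0.434

All 2410×0.200 = 482 kg/min of glucose reaches F6, so F6 = 482/0.280 = 1721.4 kg/min and vapour = 688.57 kg/min.
The evaporator receives (1−α)·2410 of feed at 0.586 water and removes 0.862 of that water:
0.862×0.586×(1−α)×2410 = 688.57
(1−α) = 688.57/1217.4 = 0.5656;  α = 0.4344.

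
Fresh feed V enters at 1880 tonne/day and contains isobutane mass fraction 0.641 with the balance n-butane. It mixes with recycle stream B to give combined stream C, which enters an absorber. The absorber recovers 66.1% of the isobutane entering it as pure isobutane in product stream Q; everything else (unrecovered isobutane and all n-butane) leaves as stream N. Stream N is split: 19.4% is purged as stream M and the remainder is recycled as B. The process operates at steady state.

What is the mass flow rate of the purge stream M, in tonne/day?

n-butane enters only via V and leaves only via the purge: 1880×0.359 = 0.194×(n-butane in N), and the absorber passes all n-butane, so n-butane in C = n-butane in N = 3479 tonne/day.
isobutane in C: m_A = 1880×0.641 + (1−0.194)·(1−0.661)·m_A, so m_A = 1205.1/0.7268 = 1658.1 tonne/day.
N = (1−0.661)×1658.1 + 3479 = 4041.1 tonne/day.
Purge M = 0.194×4041.1 = 783.97 tonne/day.

784 tonne/day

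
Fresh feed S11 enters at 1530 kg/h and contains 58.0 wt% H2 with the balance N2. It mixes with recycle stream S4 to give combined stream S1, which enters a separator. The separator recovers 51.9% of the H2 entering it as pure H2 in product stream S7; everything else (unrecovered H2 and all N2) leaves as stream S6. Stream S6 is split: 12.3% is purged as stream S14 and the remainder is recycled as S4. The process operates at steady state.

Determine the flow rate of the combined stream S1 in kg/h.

N2 enters only via S11 and leaves only via the purge: 1530×0.420 = 0.123×(N2 in S6), and the separator passes all N2, so N2 in S1 = N2 in S6 = 5224.4 kg/h.
H2 in S1: m_A = 1530×0.580 + (1−0.123)·(1−0.519)·m_A, so m_A = 887.4/0.5782 = 1534.9 kg/h.
S1 = 1534.9 + 5224.4 = 6759.3 kg/h.

6759 kg/h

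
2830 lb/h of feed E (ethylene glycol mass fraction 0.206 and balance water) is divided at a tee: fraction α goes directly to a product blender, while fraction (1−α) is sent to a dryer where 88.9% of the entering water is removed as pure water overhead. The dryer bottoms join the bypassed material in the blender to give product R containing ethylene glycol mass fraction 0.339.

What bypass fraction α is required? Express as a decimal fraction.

0.444

All 2830×0.206 = 582.98 lb/h of ethylene glycol reaches R, so R = 582.98/0.339 = 1719.7 lb/h and vapour = 1110.3 lb/h.
The evaporator receives (1−α)·2830 of feed at 0.794 water and removes 0.889 of that water:
0.889×0.794×(1−α)×2830 = 1110.3
(1−α) = 1110.3/1997.6 = 0.5558;  α = 0.4442.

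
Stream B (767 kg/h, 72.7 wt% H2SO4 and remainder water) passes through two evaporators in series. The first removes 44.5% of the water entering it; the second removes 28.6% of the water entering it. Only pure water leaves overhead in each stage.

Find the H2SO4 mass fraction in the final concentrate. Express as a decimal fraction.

0.870

water in feed = 767×0.273 = 209.39 kg/h.
After stage 1: water left = (1−0.445)×209.39 = 116.21; stream total = 673.82 kg/h.
After stage 2: water left = (1−0.286)×116.21 = 82.975; final concentrate = 640.58 kg/h.
H2SO4 fraction = 557.61/640.58 = 0.870.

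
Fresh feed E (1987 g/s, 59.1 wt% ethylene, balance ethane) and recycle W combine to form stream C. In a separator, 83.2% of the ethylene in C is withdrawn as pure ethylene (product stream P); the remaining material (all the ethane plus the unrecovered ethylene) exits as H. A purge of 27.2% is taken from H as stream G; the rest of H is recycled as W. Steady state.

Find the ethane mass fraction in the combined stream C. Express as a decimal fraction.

ethane enters only via E and leaves only via the purge: 1987×0.409 = 0.272×(ethane in H), and the separator passes all ethane, so ethane in C = ethane in H = 2987.8 g/s.
ethylene in C: m_A = 1987×0.591 + (1−0.272)·(1−0.832)·m_A, so m_A = 1174.3/0.8777 = 1338 g/s.
C = 1338 + 2987.8 = 4325.8 g/s.
ethane fraction in C = 2987.8/4325.8 = 0.691.

0.691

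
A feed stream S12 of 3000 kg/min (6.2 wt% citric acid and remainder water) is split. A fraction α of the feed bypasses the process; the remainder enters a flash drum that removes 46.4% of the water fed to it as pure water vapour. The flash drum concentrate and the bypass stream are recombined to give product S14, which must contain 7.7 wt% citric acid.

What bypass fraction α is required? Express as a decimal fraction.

All 3000×0.062 = 186 kg/min of citric acid reaches S14, so S14 = 186/0.077 = 2415.6 kg/min and vapour = 584.42 kg/min.
The evaporator receives (1−α)·3000 of feed at 0.938 water and removes 0.464 of that water:
0.464×0.938×(1−α)×3000 = 584.42
(1−α) = 584.42/1305.7 = 0.4476;  α = 0.5524.

0.552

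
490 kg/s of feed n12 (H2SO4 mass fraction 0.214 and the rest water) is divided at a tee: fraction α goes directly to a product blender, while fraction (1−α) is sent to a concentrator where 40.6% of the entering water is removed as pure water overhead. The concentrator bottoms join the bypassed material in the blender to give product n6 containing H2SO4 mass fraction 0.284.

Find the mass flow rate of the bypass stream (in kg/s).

111.5 kg/s

All 490×0.214 = 104.86 kg/s of H2SO4 reaches n6, so n6 = 104.86/0.284 = 369.23 kg/s and vapour = 120.77 kg/s.
The evaporator receives (1−α)·490 of feed at 0.786 water and removes 0.406 of that water:
0.406×0.786×(1−α)×490 = 120.77
(1−α) = 120.77/156.37 = 0.7724;  α = 0.2276.
Bypass flow = 0.2276×490 = 111.53 kg/s.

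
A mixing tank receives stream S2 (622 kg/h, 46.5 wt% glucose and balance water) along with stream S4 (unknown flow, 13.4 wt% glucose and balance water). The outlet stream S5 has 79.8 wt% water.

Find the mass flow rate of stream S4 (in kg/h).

Let S4 be the unknown flow. Total out = 622 + S4.
water balance: 332.77 + 0.866·S4 = 0.798·(622 + S4)
(0.866 − 0.798)·S4 = 0.798×622 − 332.77 = 163.59
S4 = 163.59 / 0.068 = 2405.7 kg/h

2406 kg/h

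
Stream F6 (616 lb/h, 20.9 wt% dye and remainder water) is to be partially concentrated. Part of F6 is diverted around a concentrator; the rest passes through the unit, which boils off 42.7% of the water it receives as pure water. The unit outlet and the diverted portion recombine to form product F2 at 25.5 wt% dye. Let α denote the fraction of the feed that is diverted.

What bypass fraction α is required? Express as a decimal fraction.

All 616×0.209 = 128.74 lb/h of dye reaches F2, so F2 = 128.74/0.255 = 504.88 lb/h and vapour = 111.12 lb/h.
The evaporator receives (1−α)·616 of feed at 0.791 water and removes 0.427 of that water:
0.427×0.791×(1−α)×616 = 111.12
(1−α) = 111.12/208.06 = 0.5341;  α = 0.4659.

0.466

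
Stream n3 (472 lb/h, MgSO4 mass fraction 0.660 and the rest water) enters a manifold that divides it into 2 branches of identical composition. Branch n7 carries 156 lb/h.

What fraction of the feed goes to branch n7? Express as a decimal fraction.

Fraction to n7 = 156/472 = 0.3305.

0.331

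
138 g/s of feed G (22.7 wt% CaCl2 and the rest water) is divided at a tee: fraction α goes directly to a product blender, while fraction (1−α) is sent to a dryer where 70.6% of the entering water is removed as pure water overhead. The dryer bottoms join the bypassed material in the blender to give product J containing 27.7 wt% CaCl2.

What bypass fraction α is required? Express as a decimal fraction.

0.669

All 138×0.227 = 31.326 g/s of CaCl2 reaches J, so J = 31.326/0.277 = 113.09 g/s and vapour = 24.91 g/s.
The evaporator receives (1−α)·138 of feed at 0.773 water and removes 0.706 of that water:
0.706×0.773×(1−α)×138 = 24.91
(1−α) = 24.91/75.312 = 0.3308;  α = 0.6692.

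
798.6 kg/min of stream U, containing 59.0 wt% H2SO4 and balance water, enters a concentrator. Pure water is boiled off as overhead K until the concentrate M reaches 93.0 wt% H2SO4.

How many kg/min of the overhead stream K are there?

H2SO4 is conserved: 798.6×0.590 = 471.17 kg/min all reports to the concentrate.
Concentrate = 471.17/(target fraction) = 506.64 kg/min.
Overhead = 798.6 − 506.64 = 291.96 kg/min.

292 kg/min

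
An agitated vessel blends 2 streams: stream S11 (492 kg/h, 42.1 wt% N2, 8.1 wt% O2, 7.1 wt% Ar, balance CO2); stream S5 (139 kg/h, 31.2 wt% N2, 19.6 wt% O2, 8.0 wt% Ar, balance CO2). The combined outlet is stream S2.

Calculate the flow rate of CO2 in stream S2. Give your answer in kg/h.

CO2 out = CO2 in = 492×0.427 + 139×0.412 = 267.35 kg/h.

267.4 kg/h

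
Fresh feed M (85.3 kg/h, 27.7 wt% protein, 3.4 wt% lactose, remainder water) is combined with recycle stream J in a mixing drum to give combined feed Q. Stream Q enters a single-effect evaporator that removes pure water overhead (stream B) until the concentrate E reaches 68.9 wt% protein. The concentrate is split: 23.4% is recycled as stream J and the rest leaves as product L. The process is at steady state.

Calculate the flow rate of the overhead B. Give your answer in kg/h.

Overall protein balance (none leaves overhead): protein in fresh feed = protein in product, i.e. 85.3×0.277 = (1−0.234)·E·0.689.
E = 23.628/(0.689×0.766) = 44.769 kg/h.
Recycle J = 0.234×44.769 = 10.476 kg/h.
Combined feed Q = 85.3 + 10.476 = 95.776 kg/h.
Overhead B = Q − E = 95.776 − 44.769 = 51.007 kg/h.

51.01 kg/h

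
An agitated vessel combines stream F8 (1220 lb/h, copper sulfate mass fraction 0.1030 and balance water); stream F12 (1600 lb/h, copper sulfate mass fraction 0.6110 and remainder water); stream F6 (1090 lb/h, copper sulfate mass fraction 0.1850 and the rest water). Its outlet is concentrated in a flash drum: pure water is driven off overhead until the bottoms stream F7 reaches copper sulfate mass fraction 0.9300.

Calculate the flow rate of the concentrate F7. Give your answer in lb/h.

1403 lb/h

copper sulfate entering = 1220×0.103 + 1600×0.611 + 1090×0.185 = 1304.9 lb/h.
All copper sulfate reports to F7, so F7 = 1304.9/0.930 = 1403.1 lb/h.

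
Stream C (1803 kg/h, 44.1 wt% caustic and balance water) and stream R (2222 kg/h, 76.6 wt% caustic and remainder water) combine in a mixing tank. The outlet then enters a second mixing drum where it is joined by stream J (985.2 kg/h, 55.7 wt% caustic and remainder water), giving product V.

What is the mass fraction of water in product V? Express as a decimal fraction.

Overall, product flow = 5010.2 kg/h.
water in = 1803×0.559 + 2222×0.234 + 985.2×0.443 = 1964.3 kg/h.
water fraction in V = 0.392.

0.392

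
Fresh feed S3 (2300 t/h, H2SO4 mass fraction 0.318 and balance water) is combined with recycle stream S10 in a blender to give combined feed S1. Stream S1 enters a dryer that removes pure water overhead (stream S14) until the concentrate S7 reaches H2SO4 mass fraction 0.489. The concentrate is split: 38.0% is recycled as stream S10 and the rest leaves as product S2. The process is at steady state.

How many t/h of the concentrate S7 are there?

2412 t/h

Overall H2SO4 balance (none leaves overhead): H2SO4 in fresh feed = H2SO4 in product, i.e. 2300×0.318 = (1−0.380)·S7·0.489.
S7 = 731.4/(0.489×0.620) = 2412.4 t/h.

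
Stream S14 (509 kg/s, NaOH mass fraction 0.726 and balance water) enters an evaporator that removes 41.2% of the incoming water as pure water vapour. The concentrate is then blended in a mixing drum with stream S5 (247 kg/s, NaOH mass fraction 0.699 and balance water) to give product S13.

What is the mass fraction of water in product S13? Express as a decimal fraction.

Vapour removed = 0.412×0.274×509 = 57.46 kg/s; concentrate = 451.54 kg/s.
water reaching the mixer = 82.006 (from concentrate) + 247×0.301 = 156.35 kg/s.
Product flow = 451.54 + 247 = 698.54 kg/s; water fraction = 0.224.

0.224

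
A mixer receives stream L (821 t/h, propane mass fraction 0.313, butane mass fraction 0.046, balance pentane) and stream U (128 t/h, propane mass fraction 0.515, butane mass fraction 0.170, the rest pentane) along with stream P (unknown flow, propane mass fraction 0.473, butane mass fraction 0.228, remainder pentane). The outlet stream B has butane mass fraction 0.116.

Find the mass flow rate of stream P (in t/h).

451.4 t/h

Let P be the unknown flow. Total out = 949 + P.
butane balance: 59.526 + 0.228·P = 0.116·(949 + P)
(0.228 − 0.116)·P = 0.116×949 − 59.526 = 50.558
P = 50.558 / 0.112 = 451.41 t/h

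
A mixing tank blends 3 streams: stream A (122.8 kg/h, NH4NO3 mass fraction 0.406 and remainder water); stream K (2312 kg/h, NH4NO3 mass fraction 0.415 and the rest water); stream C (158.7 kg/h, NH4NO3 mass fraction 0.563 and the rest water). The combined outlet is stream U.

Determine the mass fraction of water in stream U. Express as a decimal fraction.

0.576

Total flow out = 122.8 + 2312 + 158.7 = 2593.5 kg/h.
water in = 122.8×0.594 + 2312×0.585 + 158.7×0.437 = 1494.8 kg/h.
water mass fraction in U = 1494.8/2593.5 = 0.576.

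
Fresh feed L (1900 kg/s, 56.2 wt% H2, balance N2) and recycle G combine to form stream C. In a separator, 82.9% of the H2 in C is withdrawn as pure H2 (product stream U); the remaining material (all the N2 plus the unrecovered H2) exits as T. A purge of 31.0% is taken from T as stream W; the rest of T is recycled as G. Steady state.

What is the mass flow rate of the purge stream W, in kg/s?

896.4 kg/s

N2 enters only via L and leaves only via the purge: 1900×0.438 = 0.310×(N2 in T), and the separator passes all N2, so N2 in C = N2 in T = 2684.5 kg/s.
H2 in C: m_A = 1900×0.562 + (1−0.310)·(1−0.829)·m_A, so m_A = 1067.8/0.8820 = 1210.6 kg/s.
T = (1−0.829)×1210.6 + 2684.5 = 2891.5 kg/s.
Purge W = 0.310×2891.5 = 896.38 kg/s.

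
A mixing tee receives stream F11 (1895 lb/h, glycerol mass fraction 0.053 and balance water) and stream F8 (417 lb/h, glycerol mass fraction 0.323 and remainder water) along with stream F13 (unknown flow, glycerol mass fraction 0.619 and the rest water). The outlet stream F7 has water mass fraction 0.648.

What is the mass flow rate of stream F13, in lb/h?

Let F13 be the unknown flow. Total out = 2312 + F13.
water balance: 2076.9 + 0.381·F13 = 0.648·(2312 + F13)
(0.381 − 0.648)·F13 = 0.648×2312 − 2076.9 = -578.7
F13 = -578.7 / -0.267 = 2167.4 lb/h

2167 lb/h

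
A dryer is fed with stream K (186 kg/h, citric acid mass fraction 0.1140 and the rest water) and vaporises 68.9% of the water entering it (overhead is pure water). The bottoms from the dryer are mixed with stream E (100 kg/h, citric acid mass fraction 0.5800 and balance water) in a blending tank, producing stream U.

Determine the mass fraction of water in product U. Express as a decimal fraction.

0.5407

Vapour removed = 0.689×0.886×186 = 113.54 kg/h; concentrate = 72.456 kg/h.
water reaching the mixer = 51.252 (from concentrate) + 100×0.420 = 93.252 kg/h.
Product flow = 72.456 + 100 = 172.46 kg/h; water fraction = 0.5407.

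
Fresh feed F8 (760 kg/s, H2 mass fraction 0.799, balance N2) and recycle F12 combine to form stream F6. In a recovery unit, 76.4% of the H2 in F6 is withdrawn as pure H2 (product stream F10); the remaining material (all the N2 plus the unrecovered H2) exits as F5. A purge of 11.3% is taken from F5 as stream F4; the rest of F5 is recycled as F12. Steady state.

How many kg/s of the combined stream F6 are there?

2120 kg/s

N2 enters only via F8 and leaves only via the purge: 760×0.201 = 0.113×(N2 in F5), and the recovery unit passes all N2, so N2 in F6 = N2 in F5 = 1351.9 kg/s.
H2 in F6: m_A = 760×0.799 + (1−0.113)·(1−0.764)·m_A, so m_A = 607.24/0.7907 = 768.01 kg/s.
F6 = 768.01 + 1351.9 = 2119.9 kg/s.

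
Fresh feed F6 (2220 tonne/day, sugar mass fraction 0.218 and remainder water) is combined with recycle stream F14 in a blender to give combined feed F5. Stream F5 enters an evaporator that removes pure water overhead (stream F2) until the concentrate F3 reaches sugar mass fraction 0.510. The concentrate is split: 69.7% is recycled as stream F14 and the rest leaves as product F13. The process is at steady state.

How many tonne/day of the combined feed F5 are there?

Overall sugar balance (none leaves overhead): sugar in fresh feed = sugar in product, i.e. 2220×0.218 = (1−0.697)·F3·0.510.
F3 = 483.96/(0.510×0.303) = 3131.8 tonne/day.
Recycle F14 = 0.697×3131.8 = 2182.9 tonne/day.
Combined feed F5 = 2220 + 2182.9 = 4402.9 tonne/day.

4403 tonne/day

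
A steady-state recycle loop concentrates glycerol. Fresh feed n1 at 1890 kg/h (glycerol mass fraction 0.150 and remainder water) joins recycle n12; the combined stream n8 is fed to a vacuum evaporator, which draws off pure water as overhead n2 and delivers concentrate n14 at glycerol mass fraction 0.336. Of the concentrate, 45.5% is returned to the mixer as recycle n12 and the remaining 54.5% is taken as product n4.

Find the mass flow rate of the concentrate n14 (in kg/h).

Overall glycerol balance (none leaves overhead): glycerol in fresh feed = glycerol in product, i.e. 1890×0.150 = (1−0.455)·n14·0.336.
n14 = 283.5/(0.336×0.545) = 1548.2 kg/h.

1548 kg/h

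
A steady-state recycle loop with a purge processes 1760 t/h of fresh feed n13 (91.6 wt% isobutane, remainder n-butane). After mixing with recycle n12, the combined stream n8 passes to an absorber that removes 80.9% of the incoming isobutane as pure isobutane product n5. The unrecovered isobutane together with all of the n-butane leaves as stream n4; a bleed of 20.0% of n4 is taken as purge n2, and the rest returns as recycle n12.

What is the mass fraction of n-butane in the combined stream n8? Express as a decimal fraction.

0.280

n-butane enters only via n13 and leaves only via the purge: 1760×0.084 = 0.200×(n-butane in n4), and the absorber passes all n-butane, so n-butane in n8 = n-butane in n4 = 739.2 t/h.
isobutane in n8: m_A = 1760×0.916 + (1−0.200)·(1−0.809)·m_A, so m_A = 1612.2/0.8472 = 1902.9 t/h.
n8 = 1902.9 + 739.2 = 2642.1 t/h.
n-butane fraction in n8 = 739.2/2642.1 = 0.280.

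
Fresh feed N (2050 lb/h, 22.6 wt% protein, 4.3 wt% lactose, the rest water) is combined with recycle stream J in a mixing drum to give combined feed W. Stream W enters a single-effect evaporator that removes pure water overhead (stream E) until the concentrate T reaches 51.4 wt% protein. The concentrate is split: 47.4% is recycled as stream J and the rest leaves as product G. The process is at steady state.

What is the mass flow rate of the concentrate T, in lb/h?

1714 lb/h

Overall protein balance (none leaves overhead): protein in fresh feed = protein in product, i.e. 2050×0.226 = (1−0.474)·T·0.514.
T = 463.3/(0.514×0.526) = 1713.6 lb/h.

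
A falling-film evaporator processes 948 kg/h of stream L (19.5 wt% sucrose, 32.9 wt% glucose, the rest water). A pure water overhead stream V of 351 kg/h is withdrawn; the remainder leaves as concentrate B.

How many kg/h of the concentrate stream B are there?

597 kg/h

Concentrate = 948 − 351 = 597 kg/h.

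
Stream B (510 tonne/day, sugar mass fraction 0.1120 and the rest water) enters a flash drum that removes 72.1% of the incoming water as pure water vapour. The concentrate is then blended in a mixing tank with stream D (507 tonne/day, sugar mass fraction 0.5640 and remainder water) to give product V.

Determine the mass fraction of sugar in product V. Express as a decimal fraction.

Vapour removed = 0.721×0.888×510 = 326.53 tonne/day; concentrate = 183.47 tonne/day.
sugar reaching the mixer = 57.12 (from concentrate) + 507×0.564 = 343.07 tonne/day.
Product flow = 183.47 + 507 = 690.47 tonne/day; sugar fraction = 0.4969.

0.4969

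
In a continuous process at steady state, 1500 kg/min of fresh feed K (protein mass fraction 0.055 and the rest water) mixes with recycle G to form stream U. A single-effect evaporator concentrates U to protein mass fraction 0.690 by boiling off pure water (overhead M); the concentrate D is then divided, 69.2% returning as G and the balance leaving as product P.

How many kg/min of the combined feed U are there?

1769 kg/min

Overall protein balance (none leaves overhead): protein in fresh feed = protein in product, i.e. 1500×0.055 = (1−0.692)·D·0.690.
D = 82.5/(0.690×0.308) = 388.2 kg/min.
Recycle G = 0.692×388.2 = 268.63 kg/min.
Combined feed U = 1500 + 268.63 = 1768.6 kg/min.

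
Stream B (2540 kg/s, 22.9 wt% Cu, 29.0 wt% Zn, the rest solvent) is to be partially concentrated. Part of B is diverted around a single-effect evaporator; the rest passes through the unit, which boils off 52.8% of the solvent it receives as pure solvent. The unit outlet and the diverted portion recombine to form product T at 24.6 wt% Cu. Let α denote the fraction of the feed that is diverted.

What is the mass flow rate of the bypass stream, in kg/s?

All 2540×0.229 = 581.66 kg/s of Cu reaches T, so T = 581.66/0.246 = 2364.5 kg/s and vapour = 175.53 kg/s.
The evaporator receives (1−α)·2540 of feed at 0.481 solvent and removes 0.528 of that solvent:
0.528×0.481×(1−α)×2540 = 175.53
(1−α) = 175.53/645.08 = 0.2721;  α = 0.7279.
Bypass flow = 0.7279×2540 = 1848.9 kg/s.

1849 kg/s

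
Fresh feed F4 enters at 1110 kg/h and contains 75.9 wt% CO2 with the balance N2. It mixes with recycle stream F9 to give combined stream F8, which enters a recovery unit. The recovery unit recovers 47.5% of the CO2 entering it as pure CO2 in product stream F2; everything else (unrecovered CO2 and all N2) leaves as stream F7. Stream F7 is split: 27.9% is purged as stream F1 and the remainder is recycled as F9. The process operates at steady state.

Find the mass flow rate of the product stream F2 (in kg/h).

CO2 in F8: m_A = 1110×0.759 + (1−0.279)·(1−0.475)·m_A, so m_A = 842.49/0.6215 = 1355.6 kg/h.
Product F2 = 0.475×1355.6 = 643.92 kg/h.

643.9 kg/h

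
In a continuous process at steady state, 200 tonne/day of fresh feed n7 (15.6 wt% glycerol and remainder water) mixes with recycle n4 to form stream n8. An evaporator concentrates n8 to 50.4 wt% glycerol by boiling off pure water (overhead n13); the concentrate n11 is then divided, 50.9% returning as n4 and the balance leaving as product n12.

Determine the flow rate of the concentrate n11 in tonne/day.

126.1 tonne/day

Overall glycerol balance (none leaves overhead): glycerol in fresh feed = glycerol in product, i.e. 200×0.156 = (1−0.509)·n11·0.504.
n11 = 31.2/(0.504×0.491) = 126.08 tonne/day.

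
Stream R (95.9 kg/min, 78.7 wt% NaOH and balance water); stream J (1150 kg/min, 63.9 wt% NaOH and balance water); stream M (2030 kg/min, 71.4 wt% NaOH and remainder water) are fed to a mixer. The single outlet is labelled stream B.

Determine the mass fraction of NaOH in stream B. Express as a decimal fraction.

Total flow out = 95.9 + 1150 + 2030 = 3275.9 kg/min.
NaOH in = 95.9×0.787 + 1150×0.639 + 2030×0.714 = 2259.7 kg/min.
NaOH mass fraction in B = 2259.7/3275.9 = 0.690.

0.690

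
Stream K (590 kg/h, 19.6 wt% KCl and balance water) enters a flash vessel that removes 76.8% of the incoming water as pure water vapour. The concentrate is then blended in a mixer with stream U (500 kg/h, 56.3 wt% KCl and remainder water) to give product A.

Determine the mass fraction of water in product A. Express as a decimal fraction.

0.4527

Vapour removed = 0.768×0.804×590 = 364.31 kg/h; concentrate = 225.69 kg/h.
water reaching the mixer = 110.05 (from concentrate) + 500×0.437 = 328.55 kg/h.
Product flow = 225.69 + 500 = 725.69 kg/h; water fraction = 0.4527.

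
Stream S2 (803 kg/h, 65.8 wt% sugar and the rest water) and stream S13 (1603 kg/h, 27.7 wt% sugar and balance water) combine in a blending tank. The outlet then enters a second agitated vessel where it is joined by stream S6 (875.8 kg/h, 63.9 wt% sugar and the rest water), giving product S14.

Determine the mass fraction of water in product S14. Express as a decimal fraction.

Overall, product flow = 3281.8 kg/h.
water in = 803×0.342 + 1603×0.723 + 875.8×0.361 = 1749.8 kg/h.
water fraction in S14 = 0.5332.

0.5332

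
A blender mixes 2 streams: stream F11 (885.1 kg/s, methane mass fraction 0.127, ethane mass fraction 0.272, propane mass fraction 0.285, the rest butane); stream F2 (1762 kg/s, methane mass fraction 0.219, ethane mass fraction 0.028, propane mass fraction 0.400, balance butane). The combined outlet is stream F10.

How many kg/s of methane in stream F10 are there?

498.3 kg/s

methane out = methane in = 885.1×0.127 + 1762×0.219 = 498.29 kg/s.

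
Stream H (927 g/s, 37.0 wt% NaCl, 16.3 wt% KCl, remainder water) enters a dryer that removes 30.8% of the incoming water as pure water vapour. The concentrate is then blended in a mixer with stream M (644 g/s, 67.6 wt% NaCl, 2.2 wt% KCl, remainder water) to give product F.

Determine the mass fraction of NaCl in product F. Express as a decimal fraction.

Vapour removed = 0.308×0.467×927 = 133.34 g/s; concentrate = 793.66 g/s.
NaCl reaching the mixer = 342.99 (from concentrate) + 644×0.676 = 778.33 g/s.
Product flow = 793.66 + 644 = 1437.7 g/s; NaCl fraction = 0.541.

0.541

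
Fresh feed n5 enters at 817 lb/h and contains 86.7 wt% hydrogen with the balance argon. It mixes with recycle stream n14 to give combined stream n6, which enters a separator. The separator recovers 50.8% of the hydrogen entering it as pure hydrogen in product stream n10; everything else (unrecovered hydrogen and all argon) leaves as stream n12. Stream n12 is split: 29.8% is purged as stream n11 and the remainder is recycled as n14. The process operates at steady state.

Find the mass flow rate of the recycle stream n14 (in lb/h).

629.7 lb/h

argon enters only via n5 and leaves only via the purge: 817×0.133 = 0.298×(argon in n12), and the separator passes all argon, so argon in n6 = argon in n12 = 364.63 lb/h.
hydrogen in n6: m_A = 817×0.867 + (1−0.298)·(1−0.508)·m_A, so m_A = 708.34/0.6546 = 1082.1 lb/h.
n12 = (1−0.508)×1082.1 + 364.63 = 897.01 lb/h.
Recycle n14 = (1−0.298)×897.01 = 629.7 lb/h.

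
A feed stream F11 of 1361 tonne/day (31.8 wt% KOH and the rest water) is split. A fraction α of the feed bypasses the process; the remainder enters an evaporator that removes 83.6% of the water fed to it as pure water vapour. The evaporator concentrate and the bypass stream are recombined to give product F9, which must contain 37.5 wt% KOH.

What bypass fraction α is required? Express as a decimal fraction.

All 1361×0.318 = 432.8 tonne/day of KOH reaches F9, so F9 = 432.8/0.375 = 1154.1 tonne/day and vapour = 206.87 tonne/day.
The evaporator receives (1−α)·1361 of feed at 0.682 water and removes 0.836 of that water:
0.836×0.682×(1−α)×1361 = 206.87
(1−α) = 206.87/775.98 = 0.2666;  α = 0.7334.

0.733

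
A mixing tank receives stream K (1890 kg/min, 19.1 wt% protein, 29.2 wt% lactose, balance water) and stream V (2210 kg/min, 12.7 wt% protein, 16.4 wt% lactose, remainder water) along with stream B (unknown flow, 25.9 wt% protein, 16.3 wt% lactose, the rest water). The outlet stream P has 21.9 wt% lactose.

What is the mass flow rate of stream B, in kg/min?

293.2 kg/min

Let B be the unknown flow. Total out = 4100 + B.
lactose balance: 914.32 + 0.163·B = 0.219·(4100 + B)
(0.163 − 0.219)·B = 0.219×4100 − 914.32 = -16.42
B = -16.42 / -0.056 = 293.21 kg/min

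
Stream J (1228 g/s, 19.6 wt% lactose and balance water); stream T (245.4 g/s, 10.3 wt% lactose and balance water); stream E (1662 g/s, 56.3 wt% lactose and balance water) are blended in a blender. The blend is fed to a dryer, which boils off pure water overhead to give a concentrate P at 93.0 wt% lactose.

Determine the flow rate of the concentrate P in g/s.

lactose entering = 1228×0.196 + 245.4×0.103 + 1662×0.563 = 1201.7 g/s.
All lactose reports to P, so P = 1201.7/0.930 = 1292.1 g/s.

1292 g/s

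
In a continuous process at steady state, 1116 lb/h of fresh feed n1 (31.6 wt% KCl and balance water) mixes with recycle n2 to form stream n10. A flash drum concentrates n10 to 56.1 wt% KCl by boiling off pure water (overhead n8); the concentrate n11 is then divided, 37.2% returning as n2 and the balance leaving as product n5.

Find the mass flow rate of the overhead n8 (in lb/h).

Overall KCl balance (none leaves overhead): KCl in fresh feed = KCl in product, i.e. 1116×0.316 = (1−0.372)·n11·0.561.
n11 = 352.66/(0.561×0.628) = 1001 lb/h.
Recycle n2 = 0.372×1001 = 372.37 lb/h.
Combined feed n10 = 1116 + 372.37 = 1488.4 lb/h.
Overhead n8 = n10 − n11 = 1488.4 − 1001 = 487.38 lb/h.

487.4 lb/h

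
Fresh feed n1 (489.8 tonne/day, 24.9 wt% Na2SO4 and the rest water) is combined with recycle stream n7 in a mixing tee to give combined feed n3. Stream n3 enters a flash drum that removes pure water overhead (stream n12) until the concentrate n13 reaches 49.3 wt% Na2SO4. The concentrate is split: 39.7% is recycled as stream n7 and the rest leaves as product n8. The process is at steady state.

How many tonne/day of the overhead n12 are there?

242.4 tonne/day

Overall Na2SO4 balance (none leaves overhead): Na2SO4 in fresh feed = Na2SO4 in product, i.e. 489.8×0.249 = (1−0.397)·n13·0.493.
n13 = 121.96/(0.493×0.603) = 410.26 tonne/day.
Recycle n7 = 0.397×410.26 = 162.87 tonne/day.
Combined feed n3 = 489.8 + 162.87 = 652.67 tonne/day.
Overhead n12 = n3 − n13 = 652.67 − 410.26 = 242.42 tonne/day.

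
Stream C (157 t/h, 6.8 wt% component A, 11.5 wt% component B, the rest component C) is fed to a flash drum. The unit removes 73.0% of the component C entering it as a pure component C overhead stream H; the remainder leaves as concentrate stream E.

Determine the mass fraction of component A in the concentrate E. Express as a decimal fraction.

0.168

component A is not removed: 157×0.068 = 10.676 t/h of component A enters E.
component C entering = 157×0.817 = 128.27 t/h; overhead removed = 0.730×128.27 = 93.636 t/h.
Concentrate = 157 − 93.636 = 63.364 t/h.
Mass fraction = 10.676/63.364 = 0.168.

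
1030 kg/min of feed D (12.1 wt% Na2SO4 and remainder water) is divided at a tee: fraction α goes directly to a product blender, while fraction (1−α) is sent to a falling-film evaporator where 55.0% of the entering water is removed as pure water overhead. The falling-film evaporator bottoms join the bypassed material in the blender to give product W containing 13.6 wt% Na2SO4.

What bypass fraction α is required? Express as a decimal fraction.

All 1030×0.121 = 124.63 kg/min of Na2SO4 reaches W, so W = 124.63/0.136 = 916.4 kg/min and vapour = 113.6 kg/min.
The evaporator receives (1−α)·1030 of feed at 0.879 water and removes 0.550 of that water:
0.550×0.879×(1−α)×1030 = 113.6
(1−α) = 113.6/497.95 = 0.2281;  α = 0.7719.

0.772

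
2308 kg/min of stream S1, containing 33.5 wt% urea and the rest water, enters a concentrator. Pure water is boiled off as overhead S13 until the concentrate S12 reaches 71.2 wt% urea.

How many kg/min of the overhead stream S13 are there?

1222 kg/min

urea is conserved: 2308×0.335 = 773.18 kg/min all reports to the concentrate.
Concentrate = 773.18/(target fraction) = 1085.9 kg/min.
Overhead = 2308 − 1085.9 = 1222.1 kg/min.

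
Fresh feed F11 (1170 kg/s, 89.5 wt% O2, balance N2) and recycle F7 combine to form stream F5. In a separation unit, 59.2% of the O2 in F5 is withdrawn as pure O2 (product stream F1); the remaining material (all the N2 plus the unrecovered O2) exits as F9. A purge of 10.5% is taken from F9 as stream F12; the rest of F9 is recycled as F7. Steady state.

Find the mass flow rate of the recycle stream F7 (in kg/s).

1649 kg/s

N2 enters only via F11 and leaves only via the purge: 1170×0.105 = 0.105×(N2 in F9), and the separation unit passes all N2, so N2 in F5 = N2 in F9 = 1170 kg/s.
O2 in F5: m_A = 1170×0.895 + (1−0.105)·(1−0.592)·m_A, so m_A = 1047.2/0.6348 = 1649.5 kg/s.
F9 = (1−0.592)×1649.5 + 1170 = 1843 kg/s.
Recycle F7 = (1−0.105)×1843 = 1649.5 kg/s.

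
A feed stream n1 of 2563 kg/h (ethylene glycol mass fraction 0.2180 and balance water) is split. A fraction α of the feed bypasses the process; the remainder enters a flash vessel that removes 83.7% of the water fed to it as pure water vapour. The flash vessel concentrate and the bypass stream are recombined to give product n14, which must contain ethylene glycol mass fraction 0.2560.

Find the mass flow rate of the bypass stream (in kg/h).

1982 kg/h

All 2563×0.218 = 558.73 kg/h of ethylene glycol reaches n14, so n14 = 558.73/0.256 = 2182.6 kg/h and vapour = 380.45 kg/h.
The evaporator receives (1−α)·2563 of feed at 0.782 water and removes 0.837 of that water:
0.837×0.782×(1−α)×2563 = 380.45
(1−α) = 380.45/1677.6 = 0.2268;  α = 0.7732.
Bypass flow = 0.7732×2563 = 1981.8 kg/h.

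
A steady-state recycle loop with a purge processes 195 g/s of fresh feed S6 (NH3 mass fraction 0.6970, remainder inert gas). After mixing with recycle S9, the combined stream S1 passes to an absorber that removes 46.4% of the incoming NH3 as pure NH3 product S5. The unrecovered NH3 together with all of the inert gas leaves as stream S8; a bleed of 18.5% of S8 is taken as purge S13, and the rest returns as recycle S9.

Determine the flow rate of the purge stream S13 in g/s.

inert gas enters only via S6 and leaves only via the purge: 195×0.303 = 0.185×(inert gas in S8), and the absorber passes all inert gas, so inert gas in S1 = inert gas in S8 = 319.38 g/s.
NH3 in S1: m_A = 195×0.697 + (1−0.185)·(1−0.464)·m_A, so m_A = 135.91/0.5632 = 241.34 g/s.
S8 = (1−0.464)×241.34 + 319.38 = 448.74 g/s.
Purge S13 = 0.185×448.74 = 83.017 g/s.

83.02 g/s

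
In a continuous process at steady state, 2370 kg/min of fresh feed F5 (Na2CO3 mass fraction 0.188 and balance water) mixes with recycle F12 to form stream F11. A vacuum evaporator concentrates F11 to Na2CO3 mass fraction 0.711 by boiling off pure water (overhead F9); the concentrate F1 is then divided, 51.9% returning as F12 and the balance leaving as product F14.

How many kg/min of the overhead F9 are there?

1743 kg/min

Overall Na2CO3 balance (none leaves overhead): Na2CO3 in fresh feed = Na2CO3 in product, i.e. 2370×0.188 = (1−0.519)·F1·0.711.
F1 = 445.56/(0.711×0.481) = 1302.8 kg/min.
Recycle F12 = 0.519×1302.8 = 676.17 kg/min.
Combined feed F11 = 2370 + 676.17 = 3046.2 kg/min.
Overhead F9 = F11 − F1 = 3046.2 − 1302.8 = 1743.3 kg/min.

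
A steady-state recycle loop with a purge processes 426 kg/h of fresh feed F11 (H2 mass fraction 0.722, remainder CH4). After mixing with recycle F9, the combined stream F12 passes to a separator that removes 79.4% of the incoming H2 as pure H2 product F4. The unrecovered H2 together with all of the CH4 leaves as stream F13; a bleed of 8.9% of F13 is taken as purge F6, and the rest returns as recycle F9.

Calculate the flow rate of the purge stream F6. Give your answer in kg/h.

CH4 enters only via F11 and leaves only via the purge: 426×0.278 = 0.089×(CH4 in F13), and the separator passes all CH4, so CH4 in F12 = CH4 in F13 = 1330.7 kg/h.
H2 in F12: m_A = 426×0.722 + (1−0.089)·(1−0.794)·m_A, so m_A = 307.57/0.8123 = 378.63 kg/h.
F13 = (1−0.794)×378.63 + 1330.7 = 1408.6 kg/h.
Purge F6 = 0.089×1408.6 = 125.37 kg/h.

125.4 kg/h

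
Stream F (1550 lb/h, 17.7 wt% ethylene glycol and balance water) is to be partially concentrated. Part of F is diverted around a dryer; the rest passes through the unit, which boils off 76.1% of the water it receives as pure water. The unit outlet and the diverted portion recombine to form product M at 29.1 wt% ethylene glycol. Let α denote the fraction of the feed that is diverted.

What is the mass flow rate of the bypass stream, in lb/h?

All 1550×0.177 = 274.35 lb/h of ethylene glycol reaches M, so M = 274.35/0.291 = 942.78 lb/h and vapour = 607.22 lb/h.
The evaporator receives (1−α)·1550 of feed at 0.823 water and removes 0.761 of that water:
0.761×0.823×(1−α)×1550 = 607.22
(1−α) = 607.22/970.77 = 0.6255;  α = 0.3745.
Bypass flow = 0.3745×1550 = 580.47 lb/h.

580.5 lb/h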